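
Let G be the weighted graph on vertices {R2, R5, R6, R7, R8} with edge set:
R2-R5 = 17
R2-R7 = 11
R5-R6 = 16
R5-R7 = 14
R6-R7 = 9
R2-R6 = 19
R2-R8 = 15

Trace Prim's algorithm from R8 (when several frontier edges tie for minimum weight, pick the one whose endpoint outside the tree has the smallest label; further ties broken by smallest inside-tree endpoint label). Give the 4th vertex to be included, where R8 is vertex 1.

R6

Grow the tree from R8 using Prim:
Step 1: cheapest edge leaving the tree is R2-R8 (15); add R2.
Step 2: cheapest edge leaving the tree is R2-R7 (11); add R7.
Step 3: cheapest edge leaving the tree is R6-R7 (9); add R6.
Step 4: cheapest edge leaving the tree is R5-R7 (14); add R5.
Vertex order: R8, R2, R7, R6, R5. The 4th vertex is R6.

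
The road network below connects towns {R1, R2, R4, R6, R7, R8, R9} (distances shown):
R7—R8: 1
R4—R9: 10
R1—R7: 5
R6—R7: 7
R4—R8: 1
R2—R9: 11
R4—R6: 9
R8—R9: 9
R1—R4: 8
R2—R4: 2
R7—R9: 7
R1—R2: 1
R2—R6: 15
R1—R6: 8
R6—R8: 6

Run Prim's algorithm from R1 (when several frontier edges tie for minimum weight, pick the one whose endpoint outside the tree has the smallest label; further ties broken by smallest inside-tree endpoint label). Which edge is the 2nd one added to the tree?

R2-R4

Prim, starting at R1.
Step 1: cheapest edge leaving the tree is R1—R2 (1); add R2.
Step 2: cheapest edge leaving the tree is R2—R4 (2); add R4.
Step 3: cheapest edge leaving the tree is R4—R8 (1); add R8.
Step 4: cheapest edge leaving the tree is R7—R8 (1); add R7.
Step 5: cheapest edge leaving the tree is R6—R8 (6); add R6.
Step 6: cheapest edge leaving the tree is R7—R9 (7); add R9.
The 2nd edge added is R2—R4.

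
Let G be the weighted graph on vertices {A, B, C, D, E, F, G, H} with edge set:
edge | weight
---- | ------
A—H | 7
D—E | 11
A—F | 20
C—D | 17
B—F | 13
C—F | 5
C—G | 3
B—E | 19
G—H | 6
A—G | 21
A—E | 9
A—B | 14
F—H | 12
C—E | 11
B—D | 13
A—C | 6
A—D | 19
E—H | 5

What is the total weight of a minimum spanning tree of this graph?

49

Sort edges by weight, then run Kruskal:
C—G (3): add — endpoints in different components.
C—F (5): add — endpoints in different components.
E—H (5): add — endpoints in different components.
A—C (6): add — endpoints in different components.
G—H (6): add — endpoints in different components.
A—H (7): skip — A and H already connected.
A—E (9): skip — A and E already connected.
C—E (11): skip — C and E already connected.
D—E (11): add — endpoints in different components.
F—H (12): skip — F and H already connected.
B—D (13): add — endpoints in different components.
MST edges: C—G, C—F, E—H, A—C, G—H, D—E, B—D; total weight 3+5+5+6+6+11+13 = 49.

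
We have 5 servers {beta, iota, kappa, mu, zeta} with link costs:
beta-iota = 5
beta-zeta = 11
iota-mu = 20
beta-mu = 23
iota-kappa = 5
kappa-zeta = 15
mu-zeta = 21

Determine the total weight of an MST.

Sort edges by weight, then run Kruskal:
beta-iota (5): add. Components now {zeta} {mu} {beta,iota} {kappa}
iota-kappa (5): add. Components now {zeta} {mu} {beta,iota,kappa}
beta-zeta (11): add. Components now {beta,iota,kappa,zeta} {mu}
kappa-zeta (15): skip — zeta and kappa already connected.
iota-mu (20): add. Components now {beta,iota,kappa,mu,zeta}
MST edges: beta-iota, iota-kappa, beta-zeta, iota-mu; total weight 5+5+11+20 = 41.

41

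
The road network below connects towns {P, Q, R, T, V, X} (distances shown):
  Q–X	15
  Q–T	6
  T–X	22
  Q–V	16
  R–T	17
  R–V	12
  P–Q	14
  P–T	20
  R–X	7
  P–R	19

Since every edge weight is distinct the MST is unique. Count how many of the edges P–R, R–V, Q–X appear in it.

Sort edges by weight, then run Kruskal:
Q–T (6): add — endpoints in different components.
R–X (7): add — endpoints in different components.
R–V (12): add — endpoints in different components.
P–Q (14): add — endpoints in different components.
Q–X (15): add — endpoints in different components.
MST edge set: {Q–T, R–X, R–V, P–Q, Q–X}.
Of the listed edges, {R–V, Q–X} are in the MST → 2.

2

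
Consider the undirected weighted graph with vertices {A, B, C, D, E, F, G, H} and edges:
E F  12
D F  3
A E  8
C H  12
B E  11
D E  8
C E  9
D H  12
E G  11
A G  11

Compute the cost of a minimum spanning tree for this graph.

62

Grow the tree from G using Prim:
Step 1: cheapest edge leaving the tree is A G (11); add A.
Step 2: cheapest edge leaving the tree is A E (8); add E.
Step 3: cheapest edge leaving the tree is D E (8); add D.
Step 4: cheapest edge leaving the tree is D F (3); add F.
Step 5: cheapest edge leaving the tree is C E (9); add C.
Step 6: cheapest edge leaving the tree is B E (11); add B.
Step 7: cheapest edge leaving the tree is C H (12); add H.
MST edges: A G, A E, D E, D F, C E, B E, C H; total weight 11+8+8+3+9+11+12 = 62.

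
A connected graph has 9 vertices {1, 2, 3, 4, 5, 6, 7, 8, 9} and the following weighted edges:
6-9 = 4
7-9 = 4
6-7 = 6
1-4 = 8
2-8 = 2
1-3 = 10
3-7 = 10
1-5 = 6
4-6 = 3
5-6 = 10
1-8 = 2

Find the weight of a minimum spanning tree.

Prim's algorithm from 7:
Step 1: cheapest edge leaving the tree is 7-9 (4); add 9.
Step 2: cheapest edge leaving the tree is 6-9 (4); add 6.
Step 3: cheapest edge leaving the tree is 4-6 (3); add 4.
Step 4: cheapest edge leaving the tree is 1-4 (8); add 1.
Step 5: cheapest edge leaving the tree is 1-8 (2); add 8.
Step 6: cheapest edge leaving the tree is 2-8 (2); add 2.
Step 7: cheapest edge leaving the tree is 1-5 (6); add 5.
Step 8: cheapest edge leaving the tree is 1-3 (10); add 3.
MST edges: 7-9, 6-9, 4-6, 1-4, 1-8, 2-8, 1-5, 1-3; total weight 4+4+3+8+2+2+6+10 = 39.

39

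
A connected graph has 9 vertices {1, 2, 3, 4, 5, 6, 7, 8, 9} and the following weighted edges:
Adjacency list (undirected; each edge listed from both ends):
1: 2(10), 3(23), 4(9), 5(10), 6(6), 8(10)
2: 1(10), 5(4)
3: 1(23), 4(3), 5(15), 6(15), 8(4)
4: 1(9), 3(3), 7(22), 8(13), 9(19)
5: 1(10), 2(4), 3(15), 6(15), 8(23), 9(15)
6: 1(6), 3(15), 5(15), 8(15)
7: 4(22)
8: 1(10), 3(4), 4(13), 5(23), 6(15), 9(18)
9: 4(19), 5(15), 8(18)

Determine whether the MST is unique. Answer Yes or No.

Kruskal's algorithm — process edges by increasing weight (ties by edge label):
3—4 (3): add — endpoints in different components.
2—5 (4): add — endpoints in different components.
3—8 (4): add — endpoints in different components.
1—6 (6): add — endpoints in different components.
1—4 (9): add — endpoints in different components.
1—2 (10): add — endpoints in different components.
1—5 (10): skip — 1 and 5 already connected.
1—8 (10): skip — 1 and 8 already connected.
4—8 (13): skip — 4 and 8 already connected.
3—5 (15): skip — 3 and 5 already connected.
3—6 (15): skip — 3 and 6 already connected.
5—6 (15): skip — 5 and 6 already connected.
5—9 (15): add — endpoints in different components.
6—8 (15): skip — 6 and 8 already connected.
8—9 (18): skip — 8 and 9 already connected.
4—9 (19): skip — 4 and 9 already connected.
4—7 (22): add — endpoints in different components.
Non-tree edge 1—5 has weight 10, equal to the heaviest edge on its tree cycle — swapping gives another MST of the same weight. Not unique.

No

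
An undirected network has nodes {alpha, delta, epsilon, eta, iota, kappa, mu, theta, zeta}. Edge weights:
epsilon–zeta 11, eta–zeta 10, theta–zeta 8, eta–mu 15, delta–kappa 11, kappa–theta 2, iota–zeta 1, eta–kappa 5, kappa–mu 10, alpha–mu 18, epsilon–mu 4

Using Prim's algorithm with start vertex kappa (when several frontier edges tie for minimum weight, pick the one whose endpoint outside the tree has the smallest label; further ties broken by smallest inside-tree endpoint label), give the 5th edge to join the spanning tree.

kappa-mu

Grow the tree from kappa using Prim:
Step 1: frontier [kappa–theta 2, eta–kappa 5, kappa–mu 10, delta–kappa 11] → take kappa–theta (2); add theta.
Step 2: frontier [eta–kappa 5, kappa–mu 10, delta–kappa 11, theta–zeta 8] → take eta–kappa (5); add eta.
Step 3: frontier [eta–zeta 10, eta–mu 15, kappa–mu 10, delta–kappa 11, theta–zeta 8] → take theta–zeta (8); add zeta.
Step 4: frontier [eta–mu 15, kappa–mu 10, delta–kappa 11, iota–zeta 1, epsilon–zeta 11] → take iota–zeta (1); add iota.
Step 5: frontier [eta–mu 15, kappa–mu 10, delta–kappa 11, epsilon–zeta 11] → take kappa–mu (10); add mu.
Step 6: frontier [delta–kappa 11, epsilon–mu 4, alpha–mu 18, epsilon–zeta 11] → take epsilon–mu (4); add epsilon.
Step 7: frontier [delta–kappa 11, alpha–mu 18] → take delta–kappa (11); add delta.
Step 8: frontier [alpha–mu 18] → take alpha–mu (18); add alpha.
The 5th edge added is kappa–mu.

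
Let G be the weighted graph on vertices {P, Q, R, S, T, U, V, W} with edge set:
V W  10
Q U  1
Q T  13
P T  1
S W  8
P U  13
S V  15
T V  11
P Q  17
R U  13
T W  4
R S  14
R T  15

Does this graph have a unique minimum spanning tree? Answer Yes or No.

Sort edges by weight, then run Kruskal:
P T (1): add — endpoints in different components.
Q U (1): add — endpoints in different components.
T W (4): add — endpoints in different components.
S W (8): add — endpoints in different components.
V W (10): add — endpoints in different components.
T V (11): skip — T and V already connected.
P U (13): add — endpoints in different components.
Q T (13): skip — T and Q already connected.
R U (13): add — endpoints in different components.
Non-tree edge Q T has weight 13, equal to the heaviest edge on its tree cycle — swapping gives another MST of the same weight. Not unique.

No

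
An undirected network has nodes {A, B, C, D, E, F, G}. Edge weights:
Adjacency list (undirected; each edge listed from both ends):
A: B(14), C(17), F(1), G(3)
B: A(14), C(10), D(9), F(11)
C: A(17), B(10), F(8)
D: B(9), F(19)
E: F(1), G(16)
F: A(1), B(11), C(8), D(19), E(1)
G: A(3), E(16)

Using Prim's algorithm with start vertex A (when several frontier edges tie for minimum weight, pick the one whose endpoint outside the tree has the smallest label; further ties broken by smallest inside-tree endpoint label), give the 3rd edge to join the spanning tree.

Prim's algorithm from A:
Step 1: cheapest edge leaving the tree is A–F (1); add F.
Step 2: cheapest edge leaving the tree is E–F (1); add E.
Step 3: cheapest edge leaving the tree is A–G (3); add G.
Step 4: cheapest edge leaving the tree is C–F (8); add C.
Step 5: cheapest edge leaving the tree is B–C (10); add B.
Step 6: cheapest edge leaving the tree is B–D (9); add D.
The 3rd edge added is A–G.

A-G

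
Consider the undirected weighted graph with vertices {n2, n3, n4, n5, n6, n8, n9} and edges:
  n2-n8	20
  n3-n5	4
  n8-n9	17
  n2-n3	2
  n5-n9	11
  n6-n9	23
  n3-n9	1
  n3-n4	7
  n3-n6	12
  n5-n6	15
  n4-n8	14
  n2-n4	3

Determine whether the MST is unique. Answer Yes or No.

Yes

Kruskal: consider edges lightest-first.
n3-n9 (1): add — endpoints in different components.
n2-n3 (2): add — endpoints in different components.
n2-n4 (3): add — endpoints in different components.
n3-n5 (4): add — endpoints in different components.
n3-n4 (7): skip — n3 and n4 already connected.
n5-n9 (11): skip — n9 and n5 already connected.
n3-n6 (12): add — endpoints in different components.
n4-n8 (14): add — endpoints in different components.
Every non-tree edge has weight strictly greater than the heaviest edge on the tree path between its endpoints, so the MST is unique.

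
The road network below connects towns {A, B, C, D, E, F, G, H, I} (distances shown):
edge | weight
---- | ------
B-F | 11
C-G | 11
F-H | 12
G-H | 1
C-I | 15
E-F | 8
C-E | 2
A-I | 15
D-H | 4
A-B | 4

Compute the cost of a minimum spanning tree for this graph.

Kruskal's algorithm — process edges by increasing weight (ties by edge label):
G-H (1): add — endpoints in different components.
C-E (2): add — endpoints in different components.
A-B (4): add — endpoints in different components.
D-H (4): add — endpoints in different components.
E-F (8): add — endpoints in different components.
B-F (11): add — endpoints in different components.
C-G (11): add — endpoints in different components.
F-H (12): skip — F and H already connected.
A-I (15): add — endpoints in different components.
MST edges: G-H, C-E, A-B, D-H, E-F, B-F, C-G, A-I; total weight 1+2+4+4+8+11+11+15 = 56.

56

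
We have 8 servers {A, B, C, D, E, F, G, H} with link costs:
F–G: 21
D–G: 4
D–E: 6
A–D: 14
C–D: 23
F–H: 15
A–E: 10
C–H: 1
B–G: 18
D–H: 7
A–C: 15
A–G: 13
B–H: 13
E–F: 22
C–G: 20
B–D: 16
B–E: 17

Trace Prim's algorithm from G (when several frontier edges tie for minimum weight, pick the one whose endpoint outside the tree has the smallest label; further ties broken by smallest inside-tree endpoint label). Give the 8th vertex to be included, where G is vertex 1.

Prim's algorithm from G:
Step 1: cheapest edge leaving the tree is D–G (4); add D.
Step 2: cheapest edge leaving the tree is D–E (6); add E.
Step 3: cheapest edge leaving the tree is D–H (7); add H.
Step 4: cheapest edge leaving the tree is C–H (1); add C.
Step 5: cheapest edge leaving the tree is A–E (10); add A.
Step 6: cheapest edge leaving the tree is B–H (13); add B.
Step 7: cheapest edge leaving the tree is F–H (15); add F.
Vertex order: G, D, E, H, C, A, B, F. The 8th vertex is F.

F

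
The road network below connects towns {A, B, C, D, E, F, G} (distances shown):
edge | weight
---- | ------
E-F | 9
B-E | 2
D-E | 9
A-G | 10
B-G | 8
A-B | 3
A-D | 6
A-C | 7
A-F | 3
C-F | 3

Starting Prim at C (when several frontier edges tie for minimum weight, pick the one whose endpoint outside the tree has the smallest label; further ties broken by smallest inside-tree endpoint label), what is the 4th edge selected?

Grow the tree from C using Prim:
Step 1: frontier [C-F 3, A-C 7] → take C-F (3); add F.
Step 2: frontier [A-C 7, A-F 3, E-F 9] → take A-F (3); add A.
Step 3: frontier [A-B 3, A-D 6, A-G 10, E-F 9] → take A-B (3); add B.
Step 4: frontier [A-D 6, A-G 10, B-E 2, B-G 8, E-F 9] → take B-E (2); add E.
Step 5: frontier [A-D 6, A-G 10, B-G 8, D-E 9] → take A-D (6); add D.
Step 6: frontier [A-G 10, B-G 8] → take B-G (8); add G.
The 4th edge added is B-E.

B-E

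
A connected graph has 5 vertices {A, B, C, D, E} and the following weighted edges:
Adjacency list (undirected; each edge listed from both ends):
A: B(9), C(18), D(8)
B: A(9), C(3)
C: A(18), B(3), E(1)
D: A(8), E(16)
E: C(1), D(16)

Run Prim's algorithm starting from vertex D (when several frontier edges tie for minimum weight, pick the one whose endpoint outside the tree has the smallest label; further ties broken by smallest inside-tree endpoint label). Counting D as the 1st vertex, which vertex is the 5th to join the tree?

Grow the tree from D using Prim:
Step 1: cheapest edge leaving the tree is A—D (8); add A.
Step 2: cheapest edge leaving the tree is A—B (9); add B.
Step 3: cheapest edge leaving the tree is B—C (3); add C.
Step 4: cheapest edge leaving the tree is C—E (1); add E.
Vertex order: D, A, B, C, E. The 5th vertex is E.

E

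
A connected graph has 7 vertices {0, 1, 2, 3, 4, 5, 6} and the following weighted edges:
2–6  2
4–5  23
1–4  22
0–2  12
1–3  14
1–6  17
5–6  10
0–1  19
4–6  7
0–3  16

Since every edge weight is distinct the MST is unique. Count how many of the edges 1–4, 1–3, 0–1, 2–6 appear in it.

Sort edges by weight, then run Kruskal:
2–6 (2): add — endpoints in different components.
4–6 (7): add — endpoints in different components.
5–6 (10): add — endpoints in different components.
0–2 (12): add — endpoints in different components.
1–3 (14): add — endpoints in different components.
0–3 (16): add — endpoints in different components.
MST edge set: {2–6, 4–6, 5–6, 0–2, 1–3, 0–3}.
Of the listed edges, {1–3, 2–6} are in the MST → 2.

2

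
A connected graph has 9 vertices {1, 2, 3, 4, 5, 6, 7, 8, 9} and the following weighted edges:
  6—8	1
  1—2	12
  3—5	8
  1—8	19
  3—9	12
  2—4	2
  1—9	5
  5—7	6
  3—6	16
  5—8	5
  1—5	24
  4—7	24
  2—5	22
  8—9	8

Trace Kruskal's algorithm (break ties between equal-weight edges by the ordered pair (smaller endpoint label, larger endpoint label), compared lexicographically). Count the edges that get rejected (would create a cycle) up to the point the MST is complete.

Kruskal's algorithm — process edges by increasing weight (ties by edge label):
6—8 (1): add — endpoints in different components.
2—4 (2): add — endpoints in different components.
1—9 (5): add — endpoints in different components.
5—8 (5): add — endpoints in different components.
5—7 (6): add — endpoints in different components.
3—5 (8): add — endpoints in different components.
8—9 (8): add — endpoints in different components.
1—2 (12): add — endpoints in different components.
Edges rejected before the tree was complete: 0.

0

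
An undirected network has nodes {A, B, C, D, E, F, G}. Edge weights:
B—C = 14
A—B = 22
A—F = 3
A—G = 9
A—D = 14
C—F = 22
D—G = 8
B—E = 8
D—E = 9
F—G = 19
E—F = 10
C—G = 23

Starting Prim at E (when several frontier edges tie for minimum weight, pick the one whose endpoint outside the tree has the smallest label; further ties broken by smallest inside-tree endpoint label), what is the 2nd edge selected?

D-E

Prim, starting at E.
Step 1: cheapest edge leaving the tree is B—E (8); add B.
Step 2: cheapest edge leaving the tree is D—E (9); add D.
Step 3: cheapest edge leaving the tree is D—G (8); add G.
Step 4: cheapest edge leaving the tree is A—G (9); add A.
Step 5: cheapest edge leaving the tree is A—F (3); add F.
Step 6: cheapest edge leaving the tree is B—C (14); add C.
The 2nd edge added is D—E.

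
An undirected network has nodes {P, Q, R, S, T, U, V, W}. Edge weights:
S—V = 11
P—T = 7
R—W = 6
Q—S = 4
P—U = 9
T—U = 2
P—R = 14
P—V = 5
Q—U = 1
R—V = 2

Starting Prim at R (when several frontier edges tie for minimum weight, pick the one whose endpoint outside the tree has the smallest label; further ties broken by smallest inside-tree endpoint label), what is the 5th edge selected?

Prim, starting at R.
Step 1: cheapest edge leaving the tree is R—V (2); add V.
Step 2: cheapest edge leaving the tree is P—V (5); add P.
Step 3: cheapest edge leaving the tree is R—W (6); add W.
Step 4: cheapest edge leaving the tree is P—T (7); add T.
Step 5: cheapest edge leaving the tree is T—U (2); add U.
Step 6: cheapest edge leaving the tree is Q—U (1); add Q.
Step 7: cheapest edge leaving the tree is Q—S (4); add S.
The 5th edge added is T—U.

T-U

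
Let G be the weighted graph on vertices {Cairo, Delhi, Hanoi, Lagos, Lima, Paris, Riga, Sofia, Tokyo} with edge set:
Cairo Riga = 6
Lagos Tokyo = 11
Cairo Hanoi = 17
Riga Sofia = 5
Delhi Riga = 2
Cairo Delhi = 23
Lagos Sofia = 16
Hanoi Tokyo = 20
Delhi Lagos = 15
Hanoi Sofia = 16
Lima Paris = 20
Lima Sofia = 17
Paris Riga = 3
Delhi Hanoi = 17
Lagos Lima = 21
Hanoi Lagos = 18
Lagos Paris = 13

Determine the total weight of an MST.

Kruskal's algorithm — process edges by increasing weight (ties by edge label):
Delhi Riga (2): add — endpoints in different components.
Paris Riga (3): add — endpoints in different components.
Riga Sofia (5): add — endpoints in different components.
Cairo Riga (6): add — endpoints in different components.
Lagos Tokyo (11): add — endpoints in different components.
Lagos Paris (13): add — endpoints in different components.
Delhi Lagos (15): skip — Delhi and Lagos already connected.
Hanoi Sofia (16): add — endpoints in different components.
Lagos Sofia (16): skip — Sofia and Lagos already connected.
Cairo Hanoi (17): skip — Cairo and Hanoi already connected.
Delhi Hanoi (17): skip — Delhi and Hanoi already connected.
Lima Sofia (17): add — endpoints in different components.
MST edges: Delhi Riga, Paris Riga, Riga Sofia, Cairo Riga, Lagos Tokyo, Lagos Paris, Hanoi Sofia, Lima Sofia; total weight 2+3+5+6+11+13+16+17 = 73.

73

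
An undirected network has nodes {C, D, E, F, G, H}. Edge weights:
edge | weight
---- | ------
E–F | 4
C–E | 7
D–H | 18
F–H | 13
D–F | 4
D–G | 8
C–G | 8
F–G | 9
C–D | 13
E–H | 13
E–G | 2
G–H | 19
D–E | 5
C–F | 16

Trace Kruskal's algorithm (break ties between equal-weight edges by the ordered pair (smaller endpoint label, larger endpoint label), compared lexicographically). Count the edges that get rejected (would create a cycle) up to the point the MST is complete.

5

Kruskal: consider edges lightest-first.
E–G (2): add. Components now {C} {D} {E,G} {F} {H}
D–F (4): add. Components now {C} {D,F} {E,G} {H}
E–F (4): add. Components now {C} {D,E,F,G} {H}
D–E (5): skip — D and E already connected.
C–E (7): add. Components now {C,D,E,F,G} {H}
C–G (8): skip — C and G already connected.
D–G (8): skip — D and G already connected.
F–G (9): skip — F and G already connected.
C–D (13): skip — C and D already connected.
E–H (13): add. Components now {C,D,E,F,G,H}
Edges rejected before the tree was complete: 5.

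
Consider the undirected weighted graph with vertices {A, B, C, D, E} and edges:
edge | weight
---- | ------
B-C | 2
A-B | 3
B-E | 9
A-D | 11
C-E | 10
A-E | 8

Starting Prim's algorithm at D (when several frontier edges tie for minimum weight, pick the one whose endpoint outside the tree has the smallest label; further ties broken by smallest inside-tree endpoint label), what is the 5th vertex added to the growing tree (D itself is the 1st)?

E

Grow the tree from D using Prim:
Step 1: cheapest edge leaving the tree is A-D (11); add A.
Step 2: cheapest edge leaving the tree is A-B (3); add B.
Step 3: cheapest edge leaving the tree is B-C (2); add C.
Step 4: cheapest edge leaving the tree is A-E (8); add E.
Vertex order: D, A, B, C, E. The 5th vertex is E.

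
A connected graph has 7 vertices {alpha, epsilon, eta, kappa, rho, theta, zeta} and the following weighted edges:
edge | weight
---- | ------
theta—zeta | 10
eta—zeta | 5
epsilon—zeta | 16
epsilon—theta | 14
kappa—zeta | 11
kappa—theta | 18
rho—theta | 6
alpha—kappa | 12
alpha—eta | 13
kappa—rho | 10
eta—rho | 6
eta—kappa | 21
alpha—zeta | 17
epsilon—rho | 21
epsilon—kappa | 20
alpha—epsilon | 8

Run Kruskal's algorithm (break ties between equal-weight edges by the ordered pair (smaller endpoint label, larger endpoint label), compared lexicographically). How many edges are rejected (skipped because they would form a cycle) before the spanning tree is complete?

Sort edges by weight, then run Kruskal:
eta—zeta (5): add. Components now {rho} {epsilon} {eta,zeta} {kappa} {theta} {alpha}
eta—rho (6): add. Components now {eta,rho,zeta} {epsilon} {kappa} {theta} {alpha}
rho—theta (6): add. Components now {eta,rho,theta,zeta} {epsilon} {kappa} {alpha}
alpha—epsilon (8): add. Components now {eta,rho,theta,zeta} {alpha,epsilon} {kappa}
kappa—rho (10): add. Components now {eta,kappa,rho,theta,zeta} {alpha,epsilon}
theta—zeta (10): skip — zeta and theta already connected.
kappa—zeta (11): skip — zeta and kappa already connected.
alpha—kappa (12): add. Components now {alpha,epsilon,eta,kappa,rho,theta,zeta}
Edges rejected before the tree was complete: 2.

2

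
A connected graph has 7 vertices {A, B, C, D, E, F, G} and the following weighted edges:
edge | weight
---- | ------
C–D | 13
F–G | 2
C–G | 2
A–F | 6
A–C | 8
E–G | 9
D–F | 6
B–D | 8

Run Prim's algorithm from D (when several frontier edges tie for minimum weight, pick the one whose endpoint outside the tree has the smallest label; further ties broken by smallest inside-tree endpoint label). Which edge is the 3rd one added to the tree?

C-G

Prim, starting at D.
Step 1: frontier [D–F 6, B–D 8, C–D 13] → take D–F (6); add F.
Step 2: frontier [B–D 8, C–D 13, F–G 2, A–F 6] → take F–G (2); add G.
Step 3: frontier [B–D 8, C–D 13, A–F 6, C–G 2, E–G 9] → take C–G (2); add C.
Step 4: frontier [A–C 8, B–D 8, A–F 6, E–G 9] → take A–F (6); add A.
Step 5: frontier [B–D 8, E–G 9] → take B–D (8); add B.
Step 6: frontier [E–G 9] → take E–G (9); add E.
The 3rd edge added is C–G.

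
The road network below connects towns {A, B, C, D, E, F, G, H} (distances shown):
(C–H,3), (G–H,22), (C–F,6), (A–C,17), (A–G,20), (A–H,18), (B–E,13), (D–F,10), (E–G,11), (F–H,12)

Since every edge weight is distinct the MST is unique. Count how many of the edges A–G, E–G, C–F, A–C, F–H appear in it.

4

Kruskal's algorithm — process edges by increasing weight (ties by edge label):
C–H (3): add — endpoints in different components.
C–F (6): add — endpoints in different components.
D–F (10): add — endpoints in different components.
E–G (11): add — endpoints in different components.
F–H (12): skip — F and H already connected.
B–E (13): add — endpoints in different components.
A–C (17): add — endpoints in different components.
A–H (18): skip — A and H already connected.
A–G (20): add — endpoints in different components.
MST edge set: {C–H, C–F, D–F, E–G, B–E, A–C, A–G}.
Of the listed edges, {A–G, E–G, C–F, A–C} are in the MST → 4.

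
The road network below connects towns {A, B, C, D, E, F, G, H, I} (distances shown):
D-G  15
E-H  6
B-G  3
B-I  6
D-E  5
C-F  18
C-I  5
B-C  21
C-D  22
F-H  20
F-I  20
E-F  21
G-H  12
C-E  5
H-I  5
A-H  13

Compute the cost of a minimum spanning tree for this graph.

60

Kruskal: consider edges lightest-first.
B-G (3): add — endpoints in different components.
C-E (5): add — endpoints in different components.
C-I (5): add — endpoints in different components.
D-E (5): add — endpoints in different components.
H-I (5): add — endpoints in different components.
B-I (6): add — endpoints in different components.
E-H (6): skip — E and H already connected.
G-H (12): skip — G and H already connected.
A-H (13): add — endpoints in different components.
D-G (15): skip — D and G already connected.
C-F (18): add — endpoints in different components.
MST edges: B-G, C-E, C-I, D-E, H-I, B-I, A-H, C-F; total weight 3+5+5+5+5+6+13+18 = 60.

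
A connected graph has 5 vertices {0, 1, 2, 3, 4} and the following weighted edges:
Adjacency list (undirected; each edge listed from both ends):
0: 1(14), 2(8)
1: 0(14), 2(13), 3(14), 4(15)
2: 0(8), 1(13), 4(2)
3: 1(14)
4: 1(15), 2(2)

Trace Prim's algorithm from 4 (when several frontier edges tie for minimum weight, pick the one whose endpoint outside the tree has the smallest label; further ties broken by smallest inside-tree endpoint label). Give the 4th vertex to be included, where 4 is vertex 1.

1

Prim, starting at 4.
Step 1: frontier [2 4 2, 1 4 15] → take 2 4 (2); add 2.
Step 2: frontier [0 2 8, 1 2 13, 1 4 15] → take 0 2 (8); add 0.
Step 3: frontier [0 1 14, 1 2 13, 1 4 15] → take 1 2 (13); add 1.
Step 4: frontier [1 3 14] → take 1 3 (14); add 3.
Vertex order: 4, 2, 0, 1, 3. The 4th vertex is 1.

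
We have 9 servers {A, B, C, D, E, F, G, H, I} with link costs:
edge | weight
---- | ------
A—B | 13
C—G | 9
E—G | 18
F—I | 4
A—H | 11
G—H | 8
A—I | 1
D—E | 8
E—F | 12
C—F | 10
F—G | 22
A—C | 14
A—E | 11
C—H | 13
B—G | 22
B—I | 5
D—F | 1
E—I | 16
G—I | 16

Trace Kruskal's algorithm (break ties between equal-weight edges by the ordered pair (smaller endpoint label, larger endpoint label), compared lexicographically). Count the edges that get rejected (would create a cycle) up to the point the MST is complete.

Kruskal's algorithm — process edges by increasing weight (ties by edge label):
A—I (1): add — endpoints in different components.
D—F (1): add — endpoints in different components.
F—I (4): add — endpoints in different components.
B—I (5): add — endpoints in different components.
D—E (8): add — endpoints in different components.
G—H (8): add — endpoints in different components.
C—G (9): add — endpoints in different components.
C—F (10): add — endpoints in different components.
Edges rejected before the tree was complete: 0.

0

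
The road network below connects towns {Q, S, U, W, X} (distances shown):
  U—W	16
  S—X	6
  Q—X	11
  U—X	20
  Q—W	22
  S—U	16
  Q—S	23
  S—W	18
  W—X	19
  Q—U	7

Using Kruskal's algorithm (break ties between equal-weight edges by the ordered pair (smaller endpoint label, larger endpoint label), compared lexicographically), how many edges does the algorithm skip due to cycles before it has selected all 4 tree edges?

1

Sort edges by weight, then run Kruskal:
S—X (6): add. Components now {Q} {W} {U} {S,X}
Q—U (7): add. Components now {Q,U} {W} {S,X}
Q—X (11): add. Components now {Q,S,U,X} {W}
S—U (16): skip — U and S already connected.
U—W (16): add. Components now {Q,S,U,W,X}
Edges rejected before the tree was complete: 1.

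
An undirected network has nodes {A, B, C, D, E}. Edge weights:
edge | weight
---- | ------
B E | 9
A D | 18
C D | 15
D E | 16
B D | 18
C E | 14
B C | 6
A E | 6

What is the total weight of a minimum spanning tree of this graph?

Prim, starting at C.
Step 1: cheapest edge leaving the tree is B C (6); add B.
Step 2: cheapest edge leaving the tree is B E (9); add E.
Step 3: cheapest edge leaving the tree is A E (6); add A.
Step 4: cheapest edge leaving the tree is C D (15); add D.
MST edges: B C, B E, A E, C D; total weight 6+9+6+15 = 36.

36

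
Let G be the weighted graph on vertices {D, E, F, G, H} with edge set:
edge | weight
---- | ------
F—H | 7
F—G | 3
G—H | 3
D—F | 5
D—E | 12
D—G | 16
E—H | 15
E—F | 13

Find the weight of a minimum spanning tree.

23

Prim, starting at D.
Step 1: frontier [D—F 5, D—E 12, D—G 16] → take D—F (5); add F.
Step 2: frontier [D—E 12, D—G 16, F—G 3, F—H 7, E—F 13] → take F—G (3); add G.
Step 3: frontier [D—E 12, F—H 7, E—F 13, G—H 3] → take G—H (3); add H.
Step 4: frontier [D—E 12, E—F 13, E—H 15] → take D—E (12); add E.
MST edges: D—F, F—G, G—H, D—E; total weight 5+3+3+12 = 23.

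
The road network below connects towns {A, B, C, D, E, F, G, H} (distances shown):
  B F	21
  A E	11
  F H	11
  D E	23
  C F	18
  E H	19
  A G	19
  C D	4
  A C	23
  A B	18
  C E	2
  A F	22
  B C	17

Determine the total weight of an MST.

Prim's algorithm from G:
Step 1: frontier [A G 19] → take A G (19); add A.
Step 2: frontier [A E 11, A B 18, A F 22, A C 23] → take A E (11); add E.
Step 3: frontier [A B 18, A F 22, A C 23, C E 2, E H 19, D E 23] → take C E (2); add C.
Step 4: frontier [A B 18, A F 22, C D 4, B C 17, C F 18, E H 19, D E 23] → take C D (4); add D.
Step 5: frontier [A B 18, A F 22, B C 17, C F 18, E H 19] → take B C (17); add B.
Step 6: frontier [A F 22, B F 21, C F 18, E H 19] → take C F (18); add F.
Step 7: frontier [E H 19, F H 11] → take F H (11); add H.
MST edges: A G, A E, C E, C D, B C, C F, F H; total weight 19+11+2+4+17+18+11 = 82.

82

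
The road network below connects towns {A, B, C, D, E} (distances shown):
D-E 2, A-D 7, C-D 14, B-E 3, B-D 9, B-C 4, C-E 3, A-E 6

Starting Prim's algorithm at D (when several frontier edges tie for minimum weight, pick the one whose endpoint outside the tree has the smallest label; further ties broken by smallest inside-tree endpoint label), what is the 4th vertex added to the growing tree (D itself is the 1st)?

Prim, starting at D.
Step 1: frontier [D-E 2, A-D 7, B-D 9, C-D 14] → take D-E (2); add E.
Step 2: frontier [A-D 7, B-D 9, C-D 14, B-E 3, C-E 3, A-E 6] → take B-E (3); add B.
Step 3: frontier [B-C 4, A-D 7, C-D 14, C-E 3, A-E 6] → take C-E (3); add C.
Step 4: frontier [A-D 7, A-E 6] → take A-E (6); add A.
Vertex order: D, E, B, C, A. The 4th vertex is C.

C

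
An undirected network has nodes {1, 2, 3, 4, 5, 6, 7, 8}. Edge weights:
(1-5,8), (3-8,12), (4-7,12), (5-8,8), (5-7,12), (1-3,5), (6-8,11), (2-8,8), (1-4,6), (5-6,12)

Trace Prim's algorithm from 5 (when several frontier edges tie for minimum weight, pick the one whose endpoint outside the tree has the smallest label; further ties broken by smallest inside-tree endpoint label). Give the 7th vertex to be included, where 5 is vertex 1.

6

Grow the tree from 5 using Prim:
Step 1: frontier [1-5 8, 5-8 8, 5-6 12, 5-7 12] → take 1-5 (8); add 1.
Step 2: frontier [1-3 5, 1-4 6, 5-8 8, 5-6 12, 5-7 12] → take 1-3 (5); add 3.
Step 3: frontier [1-4 6, 3-8 12, 5-8 8, 5-6 12, 5-7 12] → take 1-4 (6); add 4.
Step 4: frontier [3-8 12, 4-7 12, 5-8 8, 5-6 12, 5-7 12] → take 5-8 (8); add 8.
Step 5: frontier [4-7 12, 5-6 12, 5-7 12, 2-8 8, 6-8 11] → take 2-8 (8); add 2.
Step 6: frontier [4-7 12, 5-6 12, 5-7 12, 6-8 11] → take 6-8 (11); add 6.
Step 7: frontier [4-7 12, 5-7 12] → take 4-7 (12); add 7.
Vertex order: 5, 1, 3, 4, 8, 2, 6, 7. The 7th vertex is 6.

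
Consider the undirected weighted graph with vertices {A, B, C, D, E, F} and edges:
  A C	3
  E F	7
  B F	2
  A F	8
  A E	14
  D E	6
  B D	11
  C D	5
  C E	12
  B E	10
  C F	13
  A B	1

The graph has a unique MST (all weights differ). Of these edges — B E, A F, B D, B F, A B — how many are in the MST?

2

Sort edges by weight, then run Kruskal:
A B (1): add — endpoints in different components.
B F (2): add — endpoints in different components.
A C (3): add — endpoints in different components.
C D (5): add — endpoints in different components.
D E (6): add — endpoints in different components.
MST edge set: {A B, B F, A C, C D, D E}.
Of the listed edges, {B F, A B} are in the MST → 2.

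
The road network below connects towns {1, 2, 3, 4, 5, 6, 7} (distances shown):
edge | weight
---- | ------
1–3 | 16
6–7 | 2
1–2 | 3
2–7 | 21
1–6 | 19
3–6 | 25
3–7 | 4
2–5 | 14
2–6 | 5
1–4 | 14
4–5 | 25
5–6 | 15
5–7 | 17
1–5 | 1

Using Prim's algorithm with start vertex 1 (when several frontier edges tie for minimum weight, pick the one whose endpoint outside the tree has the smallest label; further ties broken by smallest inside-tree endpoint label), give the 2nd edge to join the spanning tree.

1-2

Grow the tree from 1 using Prim:
Step 1: cheapest edge leaving the tree is 1–5 (1); add 5.
Step 2: cheapest edge leaving the tree is 1–2 (3); add 2.
Step 3: cheapest edge leaving the tree is 2–6 (5); add 6.
Step 4: cheapest edge leaving the tree is 6–7 (2); add 7.
Step 5: cheapest edge leaving the tree is 3–7 (4); add 3.
Step 6: cheapest edge leaving the tree is 1–4 (14); add 4.
The 2nd edge added is 1–2.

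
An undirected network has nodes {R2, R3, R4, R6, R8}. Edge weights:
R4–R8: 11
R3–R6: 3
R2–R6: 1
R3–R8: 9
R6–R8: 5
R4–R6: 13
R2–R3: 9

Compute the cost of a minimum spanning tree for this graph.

20

Prim, starting at R2.
Step 1: frontier [R2–R6 1, R2–R3 9] → take R2–R6 (1); add R6.
Step 2: frontier [R2–R3 9, R3–R6 3, R6–R8 5, R4–R6 13] → take R3–R6 (3); add R3.
Step 3: frontier [R3–R8 9, R6–R8 5, R4–R6 13] → take R6–R8 (5); add R8.
Step 4: frontier [R4–R6 13, R4–R8 11] → take R4–R8 (11); add R4.
MST edges: R2–R6, R3–R6, R6–R8, R4–R8; total weight 1+3+5+11 = 20.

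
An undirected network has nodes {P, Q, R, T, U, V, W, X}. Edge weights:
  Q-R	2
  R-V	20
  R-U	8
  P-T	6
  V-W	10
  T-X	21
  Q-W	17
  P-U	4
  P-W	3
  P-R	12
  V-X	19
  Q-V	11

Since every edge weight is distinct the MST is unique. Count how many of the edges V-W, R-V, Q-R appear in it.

2

Sort edges by weight, then run Kruskal:
Q-R (2): add — endpoints in different components.
P-W (3): add — endpoints in different components.
P-U (4): add — endpoints in different components.
P-T (6): add — endpoints in different components.
R-U (8): add — endpoints in different components.
V-W (10): add — endpoints in different components.
Q-V (11): skip — Q and V already connected.
P-R (12): skip — P and R already connected.
Q-W (17): skip — Q and W already connected.
V-X (19): add — endpoints in different components.
MST edge set: {Q-R, P-W, P-U, P-T, R-U, V-W, V-X}.
Of the listed edges, {V-W, Q-R} are in the MST → 2.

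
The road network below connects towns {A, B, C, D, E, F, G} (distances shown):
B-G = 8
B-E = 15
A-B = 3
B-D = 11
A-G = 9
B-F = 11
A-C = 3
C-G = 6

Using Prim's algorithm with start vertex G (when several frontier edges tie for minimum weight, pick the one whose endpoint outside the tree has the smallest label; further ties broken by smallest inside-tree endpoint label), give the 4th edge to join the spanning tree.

Prim, starting at G.
Step 1: frontier [C-G 6, B-G 8, A-G 9] → take C-G (6); add C.
Step 2: frontier [A-C 3, B-G 8, A-G 9] → take A-C (3); add A.
Step 3: frontier [A-B 3, B-G 8] → take A-B (3); add B.
Step 4: frontier [B-D 11, B-F 11, B-E 15] → take B-D (11); add D.
Step 5: frontier [B-F 11, B-E 15] → take B-F (11); add F.
Step 6: frontier [B-E 15] → take B-E (15); add E.
The 4th edge added is B-D.

B-D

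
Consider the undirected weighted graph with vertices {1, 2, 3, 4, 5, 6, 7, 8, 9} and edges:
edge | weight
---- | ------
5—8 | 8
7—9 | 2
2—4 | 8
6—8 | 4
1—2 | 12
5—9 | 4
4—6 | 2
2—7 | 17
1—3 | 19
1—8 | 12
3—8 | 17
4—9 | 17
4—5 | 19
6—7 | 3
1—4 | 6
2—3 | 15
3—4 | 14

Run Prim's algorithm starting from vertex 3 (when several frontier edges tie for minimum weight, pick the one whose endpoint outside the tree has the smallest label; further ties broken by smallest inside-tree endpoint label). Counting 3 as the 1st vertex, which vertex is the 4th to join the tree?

Prim's algorithm from 3:
Step 1: cheapest edge leaving the tree is 3—4 (14); add 4.
Step 2: cheapest edge leaving the tree is 4—6 (2); add 6.
Step 3: cheapest edge leaving the tree is 6—7 (3); add 7.
Step 4: cheapest edge leaving the tree is 7—9 (2); add 9.
Step 5: cheapest edge leaving the tree is 5—9 (4); add 5.
Step 6: cheapest edge leaving the tree is 6—8 (4); add 8.
Step 7: cheapest edge leaving the tree is 1—4 (6); add 1.
Step 8: cheapest edge leaving the tree is 2—4 (8); add 2.
Vertex order: 3, 4, 6, 7, 9, 5, 8, 1, 2. The 4th vertex is 7.

7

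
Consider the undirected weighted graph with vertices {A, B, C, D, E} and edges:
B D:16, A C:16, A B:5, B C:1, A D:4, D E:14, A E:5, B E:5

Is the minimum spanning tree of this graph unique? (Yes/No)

Kruskal: consider edges lightest-first.
B C (1): add. Components now {A} {B,C} {D} {E}
A D (4): add. Components now {A,D} {B,C} {E}
A B (5): add. Components now {A,B,C,D} {E}
A E (5): add. Components now {A,B,C,D,E}
Non-tree edge B E has weight 5, equal to the heaviest edge on its tree cycle — swapping gives another MST of the same weight. Not unique.

No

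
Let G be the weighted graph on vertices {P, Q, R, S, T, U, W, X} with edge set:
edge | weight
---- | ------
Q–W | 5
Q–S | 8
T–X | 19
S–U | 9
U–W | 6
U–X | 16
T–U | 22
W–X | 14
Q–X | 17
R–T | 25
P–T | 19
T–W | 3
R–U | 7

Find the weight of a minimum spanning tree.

Grow the tree from X using Prim:
Step 1: cheapest edge leaving the tree is W–X (14); add W.
Step 2: cheapest edge leaving the tree is T–W (3); add T.
Step 3: cheapest edge leaving the tree is Q–W (5); add Q.
Step 4: cheapest edge leaving the tree is U–W (6); add U.
Step 5: cheapest edge leaving the tree is R–U (7); add R.
Step 6: cheapest edge leaving the tree is Q–S (8); add S.
Step 7: cheapest edge leaving the tree is P–T (19); add P.
MST edges: W–X, T–W, Q–W, U–W, R–U, Q–S, P–T; total weight 14+3+5+6+7+8+19 = 62.

62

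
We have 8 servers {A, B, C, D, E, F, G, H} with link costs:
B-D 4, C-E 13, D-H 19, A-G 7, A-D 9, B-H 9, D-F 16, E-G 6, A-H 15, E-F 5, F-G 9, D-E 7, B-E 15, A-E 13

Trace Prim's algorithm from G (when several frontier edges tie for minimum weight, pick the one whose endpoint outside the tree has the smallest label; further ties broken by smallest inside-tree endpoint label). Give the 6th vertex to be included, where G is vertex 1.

Prim's algorithm from G:
Step 1: cheapest edge leaving the tree is E-G (6); add E.
Step 2: cheapest edge leaving the tree is E-F (5); add F.
Step 3: cheapest edge leaving the tree is A-G (7); add A.
Step 4: cheapest edge leaving the tree is D-E (7); add D.
Step 5: cheapest edge leaving the tree is B-D (4); add B.
Step 6: cheapest edge leaving the tree is B-H (9); add H.
Step 7: cheapest edge leaving the tree is C-E (13); add C.
Vertex order: G, E, F, A, D, B, H, C. The 6th vertex is B.

B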